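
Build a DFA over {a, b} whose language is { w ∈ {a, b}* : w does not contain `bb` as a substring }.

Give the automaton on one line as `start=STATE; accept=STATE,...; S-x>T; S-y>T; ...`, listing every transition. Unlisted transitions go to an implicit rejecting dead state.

start=q0; accept=q0,q1; q0-a>q0; q0-b>q1; q1-a>q0; q1-b>q2; q2-a>q2; q2-b>q2

Track partial matches of the forbidden pattern `bb`. State q2 is a dead state reached once `bb` has occurred; every other state accepts. q0 means no part of `bb` is currently matched.
A 3-state machine:
        a   b  
>* q0   q0  q1 
 * q1   q0  q2 
   q2   q2  q2 
(> = start, * = accepting)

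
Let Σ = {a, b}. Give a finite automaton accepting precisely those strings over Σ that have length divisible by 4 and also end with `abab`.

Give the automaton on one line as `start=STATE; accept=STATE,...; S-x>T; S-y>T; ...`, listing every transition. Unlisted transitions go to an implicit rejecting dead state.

Handle the two conditions separately and then intersect. The first has 4 states tracking the input length modulo 4; the second has 5 states tracking how much of the suffix `abab` has currently been matched. A product state is a pair (one from each), accepting exactly when both do.
With 20 states:
          a    b  
>  q0     q1   q2 
   q1     q3   q4 
   q2     q3   q5 
   q3     q6   q7 
   q4     q8   q9 
   q5     q6   q9 
   q6    q10  q11 
   q7    q12   q0 
   q8    q10  q13 
   q9    q10   q0 
   q10    q1  q14 
   q11   q15   q2 
   q12    q1  q16 
 * q13   q15   q2 
   q14   q17   q5 
   q15    q3  q18 
   q16   q17   q5 
   q17    q6  q19 
   q18    q8   q9 
   q19   q12   q0 
(> = start, * = accepting)

start=q0; accept=q13; q0-a>q1; q0-b>q2; q1-a>q3; q1-b>q4; q2-a>q3; q2-b>q5; q3-a>q6; q3-b>q7; q4-a>q8; q4-b>q9; q5-a>q6; q5-b>q9; q6-a>q10; q6-b>q11; q7-a>q12; q7-b>q0; q8-a>q10; q8-b>q13; q9-a>q10; q9-b>q0; q10-a>q1; q10-b>q14; q11-a>q15; q11-b>q2; q12-a>q1; q12-b>q16; q13-a>q15; q13-b>q2; q14-a>q17; q14-b>q5; q15-a>q3; q15-b>q18; q16-a>q17; q16-b>q5; q17-a>q6; q17-b>q19; q18-a>q8; q18-b>q9; q19-a>q12; q19-b>q0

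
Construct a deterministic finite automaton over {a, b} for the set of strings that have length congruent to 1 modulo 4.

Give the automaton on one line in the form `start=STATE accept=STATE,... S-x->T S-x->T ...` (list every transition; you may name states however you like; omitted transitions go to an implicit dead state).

Only the length mod 4 matters, so use a 4-cycle: from any state, every input symbol moves to the next state, wrapping s3 back to s0. Mark s1 accepting.
        a   b  
>  s0   s1  s1 
 * s1   s2  s2 
   s2   s3  s3 
   s3   s0  s0 
(> = start, * = accepting)

start=s0 accept=s1 s0-a->s1 s0-b->s1 s1-a->s2 s1-b->s2 s2-a->s3 s2-b->s3 s3-a->s0 s3-b->s0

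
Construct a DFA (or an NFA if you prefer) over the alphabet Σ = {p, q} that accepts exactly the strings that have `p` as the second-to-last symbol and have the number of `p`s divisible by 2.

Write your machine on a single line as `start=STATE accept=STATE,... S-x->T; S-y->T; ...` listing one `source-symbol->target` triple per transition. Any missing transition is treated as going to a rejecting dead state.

Handle the two conditions separately and then intersect. The first has 7 states tracking the last 2 symbols read; the second has 2 states tracking the count of `p`s modulo 2. A product state is a pair (one from each), accepting exactly when both do. After merging equivalent states the machine shrinks.
        p   q  
>  s0   s1  s0 
   s1   s2  s3 
 * s2   s1  s4 
   s3   s5  s3 
 * s4   s1  s0 
   s5   s1  s4 
(> = start, * = accepting)

start=s0; accept=s2,s4; s0-p->s1; s0-q->s0; s1-p->s2; s1-q->s3; s2-p->s1; s2-q->s4; s3-p->s5; s3-q->s3; s4-p->s1; s4-q->s0; s5-p->s1; s5-q->s4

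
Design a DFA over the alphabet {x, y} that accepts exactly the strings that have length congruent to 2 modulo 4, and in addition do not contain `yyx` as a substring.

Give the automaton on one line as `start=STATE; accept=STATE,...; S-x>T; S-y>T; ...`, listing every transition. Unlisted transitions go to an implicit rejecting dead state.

Build one automaton per condition and run them in lockstep. The first has 4 states tracking the input length modulo 4; the second has 4 states tracking partial matches of the forbidden pattern `yyx`. A product state is a pair (one from each), accepting exactly when both do.
With 16 states:
       x  y 
>  A   B  C 
   B   D  E 
   C   D  F 
 * D   G  H 
 * E   G  I 
 * F   J  I 
   G   A  K 
   H   A  L 
   I   M  L 
   J   M  M 
   K   B  N 
   L   O  N 
   M   O  O 
   N   P  F 
   O   P  P 
   P   J  J 
(> = start, * = accepting)

start=A; accept=D,E,F; A-x>B; A-y>C; B-x>D; B-y>E; C-x>D; C-y>F; D-x>G; D-y>H; E-x>G; E-y>I; F-x>J; F-y>I; G-x>A; G-y>K; H-x>A; H-y>L; I-x>M; I-y>L; J-x>M; J-y>M; K-x>B; K-y>N; L-x>O; L-y>N; M-x>O; M-y>O; N-x>P; N-y>F; O-x>P; O-y>P; P-x>J; P-y>J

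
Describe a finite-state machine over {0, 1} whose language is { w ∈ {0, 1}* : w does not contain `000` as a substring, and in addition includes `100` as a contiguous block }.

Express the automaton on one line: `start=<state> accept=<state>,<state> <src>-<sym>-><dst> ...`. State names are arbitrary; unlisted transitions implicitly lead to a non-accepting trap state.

Handle the two conditions separately and then intersect. The first has 4 states tracking partial matches of the forbidden pattern `000`; the second has 4 states tracking whether and how much of `100` has been seen. A product state is a pair (one from each), accepting exactly when both do. After merging equivalent states the machine shrinks.
9 states suffice.
        0   1  
>  q0   q1  q2 
   q1   q3  q2 
   q2   q4  q2 
   q3   q5  q2 
   q4   q6  q2 
   q5   q5  q5 
 * q6   q5  q7 
 * q7   q8  q7 
 * q8   q6  q7 
(> = start, * = accepting)

start=q0 accept=q6,q7,q8 q0-0->q1 q0-1->q2 q1-0->q3 q1-1->q2 q2-0->q4 q2-1->q2 q3-0->q5 q3-1->q2 q4-0->q6 q4-1->q2 q5-0->q5 q5-1->q5 q6-0->q5 q6-1->q7 q7-0->q8 q7-1->q7 q8-0->q6 q8-1->q7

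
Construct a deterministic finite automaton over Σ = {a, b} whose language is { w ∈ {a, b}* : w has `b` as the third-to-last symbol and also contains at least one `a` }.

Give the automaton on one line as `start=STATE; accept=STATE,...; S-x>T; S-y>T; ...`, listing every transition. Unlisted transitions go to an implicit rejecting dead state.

Build one automaton per condition and run them in lockstep. One (15 states) tracks the last 3 symbols read; the other (3 states) tracks the count of `a`s, saturating at 2. Each combined state is a pair, one component from each; accept when both components accept.
A 20-state machine:
          a    b  
>  s0     s1   s2 
   s1     s3   s4 
   s2     s5   s6 
   s3     s7   s8 
   s4     s9  s10 
   s5    s11  s12 
   s6    s13  s14 
   s7     s7   s8 
   s8     s9  s15 
   s9    s11  s16 
   s10   s17  s18 
 * s11    s7   s8 
 * s12    s9  s10 
 * s13   s11  s12 
   s14   s13  s14 
   s15   s17  s19 
 * s16    s9  s15 
 * s17   s11  s16 
 * s18   s17  s18 
 * s19   s17  s19 
(> = start, * = accepting)

start=s0; accept=s11,s12,s13,s16,s17,s18,s19; s0-a>s1; s0-b>s2; s1-a>s3; s1-b>s4; s2-a>s5; s2-b>s6; s3-a>s7; s3-b>s8; s4-a>s9; s4-b>s10; s5-a>s11; s5-b>s12; s6-a>s13; s6-b>s14; s7-a>s7; s7-b>s8; s8-a>s9; s8-b>s15; s9-a>s11; s9-b>s16; s10-a>s17; s10-b>s18; s11-a>s7; s11-b>s8; s12-a>s9; s12-b>s10; s13-a>s11; s13-b>s12; s14-a>s13; s14-b>s14; s15-a>s17; s15-b>s19; s16-a>s9; s16-b>s15; s17-a>s11; s17-b>s16; s18-a>s17; s18-b>s18; s19-a>s17; s19-b>s19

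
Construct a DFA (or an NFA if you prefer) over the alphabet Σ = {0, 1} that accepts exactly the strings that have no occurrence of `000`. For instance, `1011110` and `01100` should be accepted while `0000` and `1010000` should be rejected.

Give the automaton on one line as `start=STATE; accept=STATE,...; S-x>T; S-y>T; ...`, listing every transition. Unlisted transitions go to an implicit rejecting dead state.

This is the complement of 'contains `000`'. Use the same substring-matching states — S0 through S3 holding how much of `000` has just been matched — but flip the accepting set: everything except the trap S3 accepts.
        0   1  
>* S0   S1  S0 
 * S1   S2  S0 
 * S2   S3  S0 
   S3   S3  S3 
(> = start, * = accepting)

start=S0; accept=S0,S1,S2; S0-0>S1; S0-1>S0; S1-0>S2; S1-1>S0; S2-0>S3; S2-1>S0; S3-0>S3; S3-1>S3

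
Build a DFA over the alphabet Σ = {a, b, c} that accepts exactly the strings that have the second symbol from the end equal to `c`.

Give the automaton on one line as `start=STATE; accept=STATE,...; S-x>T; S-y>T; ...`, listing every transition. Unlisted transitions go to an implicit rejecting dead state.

Because acceptance depends on a position counted from the end, the machine has to buffer the most recent 2 symbols. Make each state the string of the last up-to-2 symbols read; on input `x` shift the window left and append `x`. Accept when the buffered window has length 2 and begins with `c`.
With 13 states:
          a    b    c  
>  q0     q1   q2   q3 
   q1     q4   q5   q6 
   q2     q7   q8   q9 
   q3    q10  q11  q12 
   q4     q4   q5   q6 
   q5     q7   q8   q9 
   q6    q10  q11  q12 
   q7     q4   q5   q6 
   q8     q7   q8   q9 
   q9    q10  q11  q12 
 * q10    q4   q5   q6 
 * q11    q7   q8   q9 
 * q12   q10  q11  q12 
(> = start, * = accepting)

start=q0; accept=q10,q11,q12; q0-a>q1; q0-b>q2; q0-c>q3; q1-a>q4; q1-b>q5; q1-c>q6; q2-a>q7; q2-b>q8; q2-c>q9; q3-a>q10; q3-b>q11; q3-c>q12; q4-a>q4; q4-b>q5; q4-c>q6; q5-a>q7; q5-b>q8; q5-c>q9; q6-a>q10; q6-b>q11; q6-c>q12; q7-a>q4; q7-b>q5; q7-c>q6; q8-a>q7; q8-b>q8; q8-c>q9; q9-a>q10; q9-b>q11; q9-c>q12; q10-a>q4; q10-b>q5; q10-c>q6; q11-a>q7; q11-b>q8; q11-c>q9; q12-a>q10; q12-b>q11; q12-c>q12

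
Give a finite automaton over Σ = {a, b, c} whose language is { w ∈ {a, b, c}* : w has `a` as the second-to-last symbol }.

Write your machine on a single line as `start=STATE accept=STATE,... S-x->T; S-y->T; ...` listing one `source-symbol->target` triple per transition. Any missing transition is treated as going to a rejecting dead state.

A DFA must remember the last 2 symbols (since which symbol is second-to-last isn't known until the input ends). Use one state per possible window of the last ≤2 symbols; accept from those whose window starts with `a`.
With 13 states:
          a    b    c  
>  q0     q1   q2   q3 
   q1     q4   q5   q6 
   q2     q7   q8   q9 
   q3    q10  q11  q12 
 * q4     q4   q5   q6 
 * q5     q7   q8   q9 
 * q6    q10  q11  q12 
   q7     q4   q5   q6 
   q8     q7   q8   q9 
   q9    q10  q11  q12 
   q10    q4   q5   q6 
   q11    q7   q8   q9 
   q12   q10  q11  q12 
(> = start, * = accepting)

start=q0; accept=q4,q5,q6; q0-a->q1; q0-b->q2; q0-c->q3; q1-a->q4; q1-b->q5; q1-c->q6; q2-a->q7; q2-b->q8; q2-c->q9; q3-a->q10; q3-b->q11; q3-c->q12; q4-a->q4; q4-b->q5; q4-c->q6; q5-a->q7; q5-b->q8; q5-c->q9; q6-a->q10; q6-b->q11; q6-c->q12; q7-a->q4; q7-b->q5; q7-c->q6; q8-a->q7; q8-b->q8; q8-c->q9; q9-a->q10; q9-b->q11; q9-c->q12; q10-a->q4; q10-b->q5; q10-c->q6; q11-a->q7; q11-b->q8; q11-c->q9; q12-a->q10; q12-b->q11; q12-c->q12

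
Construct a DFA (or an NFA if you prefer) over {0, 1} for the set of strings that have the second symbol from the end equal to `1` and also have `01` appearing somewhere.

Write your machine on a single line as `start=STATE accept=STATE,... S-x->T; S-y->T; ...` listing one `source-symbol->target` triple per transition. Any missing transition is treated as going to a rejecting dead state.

start=S0; accept=S3,S4; S0-0->S1; S0-1->S0; S1-0->S1; S1-1->S2; S2-0->S3; S2-1->S4; S3-0->S1; S3-1->S2; S4-0->S3; S4-1->S4

Handle the two conditions separately and then intersect. One (7 states) tracks the last 2 symbols read; the other (3 states) tracks whether and how much of `01` has been seen. Each combined state is a pair, one component from each; accept when both components accept. Equivalent product states are then merged.
With 5 states:
        0   1  
>  S0   S1  S0 
   S1   S1  S2 
   S2   S3  S4 
 * S3   S1  S2 
 * S4   S3  S4 
(> = start, * = accepting)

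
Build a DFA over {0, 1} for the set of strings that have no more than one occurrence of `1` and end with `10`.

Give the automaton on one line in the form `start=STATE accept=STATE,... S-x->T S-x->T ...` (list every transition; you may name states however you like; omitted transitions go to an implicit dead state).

Handle the two conditions separately and then intersect. One (3 states) tracks the count of `1`s, saturating at 2; the other (3 states) tracks how much of the suffix `10` has currently been matched. Each combined state is a pair, one component from each; accept when both components accept. Minimizing collapses redundant product states.
4 states suffice.
        0   1  
>  s0   s0  s1 
   s1   s2  s3 
 * s2   s3  s3 
   s3   s3  s3 
(> = start, * = accepting)

start=s0 accept=s2 s0-0->s0 s0-1->s1 s1-0->s2 s1-1->s3 s2-0->s3 s2-1->s3 s3-0->s3 s3-1->s3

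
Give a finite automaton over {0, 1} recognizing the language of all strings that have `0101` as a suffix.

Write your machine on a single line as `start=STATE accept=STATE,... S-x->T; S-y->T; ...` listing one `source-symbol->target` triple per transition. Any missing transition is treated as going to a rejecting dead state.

Remember how much of `0101` the current input suffix matches. State q0 means no match yet; q1 means the last symbol is `0`; q2 means the last 2 symbols are `01`; q3 means the last 3 symbols are `010`; q4 means the last 4 symbols are `0101`. Only q4 accepts. On a mismatch, fall back to the longest proper suffix that is still a prefix of `0101`.
A 5-state machine:
        0   1  
>  q0   q1  q0 
   q1   q1  q2 
   q2   q3  q0 
   q3   q1  q4 
 * q4   q3  q0 
(> = start, * = accepting)

start=q0; accept=q4; q0-0->q1; q0-1->q0; q1-0->q1; q1-1->q2; q2-0->q3; q2-1->q0; q3-0->q1; q3-1->q4; q4-0->q3; q4-1->q0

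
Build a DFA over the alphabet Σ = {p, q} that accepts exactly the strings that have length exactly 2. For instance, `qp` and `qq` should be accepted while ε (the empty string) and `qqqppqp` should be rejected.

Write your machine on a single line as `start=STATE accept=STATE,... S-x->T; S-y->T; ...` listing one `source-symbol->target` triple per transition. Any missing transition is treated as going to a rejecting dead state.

We only need to distinguish lengths 0, 1, …, 2, and '>2'. Chain s0 → s1 → s2 → s3 on every symbol, with s3 looping. Accepting states: {s2}.
A 4-state machine:
        p   q  
>  s0   s1  s1 
   s1   s2  s2 
 * s2   s3  s3 
   s3   s3  s3 
(> = start, * = accepting)

start=s0; accept=s2; s0-p->s1; s0-q->s1; s1-p->s2; s1-q->s2; s2-p->s3; s2-q->s3; s3-p->s3; s3-q->s3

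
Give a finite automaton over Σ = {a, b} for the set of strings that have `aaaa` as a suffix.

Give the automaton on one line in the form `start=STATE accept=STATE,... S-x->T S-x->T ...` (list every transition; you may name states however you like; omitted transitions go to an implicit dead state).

start=s0 accept=s4 s0-a->s1 s0-b->s0 s1-a->s2 s1-b->s0 s2-a->s3 s2-b->s0 s3-a->s4 s3-b->s0 s4-a->s4 s4-b->s0

Remember how much of `aaaa` the current input suffix matches. State s0 means no match yet; s1 means the last symbol is `a`; s2 means the last 2 symbols are `aa`; s3 means the last 3 symbols are `aaa`; s4 means the last 4 symbols are `aaaa`. Only s4 accepts. On a mismatch, fall back to the longest proper suffix that is still a prefix of `aaaa`.
A 5-state machine:
        a   b  
>  s0   s1  s0 
   s1   s2  s0 
   s2   s3  s0 
   s3   s4  s0 
 * s4   s4  s0 
(> = start, * = accepting)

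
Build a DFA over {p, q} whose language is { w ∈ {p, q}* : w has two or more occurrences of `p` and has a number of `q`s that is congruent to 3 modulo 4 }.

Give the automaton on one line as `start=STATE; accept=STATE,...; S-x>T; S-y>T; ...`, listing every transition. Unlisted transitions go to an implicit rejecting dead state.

Build one automaton per condition and run them in lockstep. The first has 4 states tracking the count of `p`s, saturating at 3; the second has 4 states tracking the count of `q`s modulo 4. A product state is a pair (one from each), accepting exactly when both do.
16 states suffice.
          p    q  
>  S0     S1   S2 
   S1     S3   S4 
   S2     S4   S5 
   S3     S6   S7 
   S4     S7   S8 
   S5     S8   S9 
   S6     S6  S10 
   S7    S10  S11 
   S8    S11  S12 
   S9    S12   S0 
   S10   S10  S13 
   S11   S13  S14 
   S12   S14   S1 
   S13   S13  S15 
 * S14   S15   S3 
 * S15   S15   S6 
(> = start, * = accepting)

start=S0; accept=S14,S15; S0-p>S1; S0-q>S2; S1-p>S3; S1-q>S4; S2-p>S4; S2-q>S5; S3-p>S6; S3-q>S7; S4-p>S7; S4-q>S8; S5-p>S8; S5-q>S9; S6-p>S6; S6-q>S10; S7-p>S10; S7-q>S11; S8-p>S11; S8-q>S12; S9-p>S12; S9-q>S0; S10-p>S10; S10-q>S13; S11-p>S13; S11-q>S14; S12-p>S14; S12-q>S1; S13-p>S13; S13-q>S15; S14-p>S15; S14-q>S3; S15-p>S15; S15-q>S6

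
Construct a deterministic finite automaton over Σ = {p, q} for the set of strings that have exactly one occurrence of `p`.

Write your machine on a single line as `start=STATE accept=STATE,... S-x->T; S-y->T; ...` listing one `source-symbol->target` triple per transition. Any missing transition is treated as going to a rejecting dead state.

Only the number of `p`s matters, and only up to 2. Make a chain A → B → C advanced by each `p` (with C absorbing); every other symbol self-loops. The accepting set is {B}.
       p  q 
>  A   B  A 
 * B   C  B 
   C   C  C 
(> = start, * = accepting)

start=A; accept=B; A-p->B; A-q->A; B-p->C; B-q->B; C-p->C; C-q->C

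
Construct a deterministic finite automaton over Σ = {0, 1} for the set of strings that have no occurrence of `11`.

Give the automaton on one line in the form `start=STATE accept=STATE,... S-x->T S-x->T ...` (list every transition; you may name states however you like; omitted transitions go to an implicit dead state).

Track partial matches of the forbidden pattern `11`. State s2 is a dead state reached once `11` has occurred; every other state accepts. s0 means no part of `11` is currently matched.
3 states suffice.
        0   1  
>* s0   s0  s1 
 * s1   s0  s2 
   s2   s2  s2 
(> = start, * = accepting)

start=s0 accept=s0,s1 s0-0->s0 s0-1->s1 s1-0->s0 s1-1->s2 s2-0->s2 s2-1->s2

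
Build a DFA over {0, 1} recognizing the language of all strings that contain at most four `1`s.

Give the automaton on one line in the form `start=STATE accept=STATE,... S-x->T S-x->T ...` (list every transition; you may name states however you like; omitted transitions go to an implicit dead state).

start=S0 accept=S0,S1,S2,S3,S4 S0-0->S0 S0-1->S1 S1-0->S1 S1-1->S2 S2-0->S2 S2-1->S3 S3-0->S3 S3-1->S4 S4-0->S4 S4-1->S5 S5-0->S5 S5-1->S5

Count `1`s, saturating at 5: states S0 through S4 mean 0 through 4 `1`s seen; S5 means more than 4. Each `1` increments (capped at S5); other symbols loop. Accept from {S0, S1, S2, S3, S4}.
A 6-state machine:
        0   1  
>* S0   S0  S1 
 * S1   S1  S2 
 * S2   S2  S3 
 * S3   S3  S4 
 * S4   S4  S5 
   S5   S5  S5 
(> = start, * = accepting)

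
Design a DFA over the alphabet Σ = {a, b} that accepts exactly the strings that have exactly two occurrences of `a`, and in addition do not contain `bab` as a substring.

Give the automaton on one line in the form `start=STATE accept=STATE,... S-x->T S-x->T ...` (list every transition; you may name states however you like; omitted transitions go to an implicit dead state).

Build one automaton per condition and run them in lockstep. One (4 states) tracks the count of `a`s, saturating at 3; the other (4 states) tracks partial matches of the forbidden pattern `bab`. Each combined state is a pair, one component from each; accept when both components accept. After merging equivalent states the machine shrinks.
        a   b  
>  s0   s1  s2 
   s1   s3  s4 
   s2   s5  s2 
 * s3   s6  s3 
   s4   s7  s4 
   s5   s3  s6 
   s6   s6  s6 
 * s7   s6  s6 
(> = start, * = accepting)

start=s0 accept=s3,s7 s0-a->s1 s0-b->s2 s1-a->s3 s1-b->s4 s2-a->s5 s2-b->s2 s3-a->s6 s3-b->s3 s4-a->s7 s4-b->s4 s5-a->s3 s5-b->s6 s6-a->s6 s6-b->s6 s7-a->s6 s7-b->s6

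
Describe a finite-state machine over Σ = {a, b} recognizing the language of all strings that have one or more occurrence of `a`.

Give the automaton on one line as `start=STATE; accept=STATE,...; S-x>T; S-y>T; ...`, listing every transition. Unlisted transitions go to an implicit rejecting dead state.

Count `a`s, saturating at 2: state q0 means no `a` yet, q1 means one `a` seen, q2 means more than one. Each `a` increments (capped at q2); other symbols loop. Accept from {q1, q2}.
A 3-state machine:
        a   b  
>  q0   q1  q0 
 * q1   q2  q1 
 * q2   q2  q2 
(> = start, * = accepting)

start=q0; accept=q1,q2; q0-a>q1; q0-b>q0; q1-a>q2; q1-b>q1; q2-a>q2; q2-b>q2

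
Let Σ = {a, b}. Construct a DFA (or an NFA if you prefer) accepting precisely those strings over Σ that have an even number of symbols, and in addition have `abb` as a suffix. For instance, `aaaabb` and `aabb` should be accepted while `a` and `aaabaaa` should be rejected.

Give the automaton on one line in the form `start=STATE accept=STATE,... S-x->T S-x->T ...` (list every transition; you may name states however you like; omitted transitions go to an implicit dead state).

start=s0 accept=s7 s0-a->s1 s0-b->s2 s1-a->s3 s1-b->s4 s2-a->s3 s2-b->s0 s3-a->s1 s3-b->s5 s4-a->s1 s4-b->s6 s5-a->s3 s5-b->s7 s6-a->s3 s6-b->s0 s7-a->s1 s7-b->s2

Build one automaton per condition and run them in lockstep. The first has 2 states tracking the input length modulo 2; the second has 4 states tracking how much of the suffix `abb` has currently been matched. A product state is a pair (one from each), accepting exactly when both do.
8 states suffice.
        a   b  
>  s0   s1  s2 
   s1   s3  s4 
   s2   s3  s0 
   s3   s1  s5 
   s4   s1  s6 
   s5   s3  s7 
   s6   s3  s0 
 * s7   s1  s2 
(> = start, * = accepting)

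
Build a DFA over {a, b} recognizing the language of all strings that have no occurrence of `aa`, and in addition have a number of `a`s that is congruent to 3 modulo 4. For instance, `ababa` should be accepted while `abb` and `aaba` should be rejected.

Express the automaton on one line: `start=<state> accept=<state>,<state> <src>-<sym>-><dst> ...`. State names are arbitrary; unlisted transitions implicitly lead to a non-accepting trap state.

start=q0 accept=q6,q7 q0-a->q1 q0-b->q0 q1-a->q2 q1-b->q3 q2-a->q2 q2-b->q2 q3-a->q4 q3-b->q3 q4-a->q2 q4-b->q5 q5-a->q6 q5-b->q5 q6-a->q2 q6-b->q7 q7-a->q8 q7-b->q7 q8-a->q2 q8-b->q0

Handle the two conditions separately and then intersect. One (3 states) tracks partial matches of the forbidden pattern `aa`; the other (4 states) tracks the count of `a`s modulo 4. Each combined state is a pair, one component from each; accept when both components accept. After merging equivalent states the machine shrinks.
With 9 states:
        a   b  
>  q0   q1  q0 
   q1   q2  q3 
   q2   q2  q2 
   q3   q4  q3 
   q4   q2  q5 
   q5   q6  q5 
 * q6   q2  q7 
 * q7   q8  q7 
   q8   q2  q0 
(> = start, * = accepting)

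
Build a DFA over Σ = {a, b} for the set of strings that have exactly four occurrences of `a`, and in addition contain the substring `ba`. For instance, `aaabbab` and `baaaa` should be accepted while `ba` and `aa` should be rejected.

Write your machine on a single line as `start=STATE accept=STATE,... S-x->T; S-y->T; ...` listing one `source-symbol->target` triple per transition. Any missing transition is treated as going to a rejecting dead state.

start=s0; accept=s9; s0-a->s1; s0-b->s2; s1-a->s3; s1-b->s4; s2-a->s4; s2-b->s2; s3-a->s5; s3-b->s6; s4-a->s6; s4-b->s4; s5-a->s7; s5-b->s8; s6-a->s8; s6-b->s6; s7-a->s7; s7-b->s7; s8-a->s9; s8-b->s8; s9-a->s7; s9-b->s9

Run two small machines in parallel and take their product. One (6 states) tracks the count of `a`s, saturating at 5; the other (3 states) tracks whether and how much of `ba` has been seen. Each combined state is a pair, one component from each; accept when both components accept. Equivalent product states are then merged.
10 states suffice.
        a   b  
>  s0   s1  s2 
   s1   s3  s4 
   s2   s4  s2 
   s3   s5  s6 
   s4   s6  s4 
   s5   s7  s8 
   s6   s8  s6 
   s7   s7  s7 
   s8   s9  s8 
 * s9   s7  s9 
(> = start, * = accepting)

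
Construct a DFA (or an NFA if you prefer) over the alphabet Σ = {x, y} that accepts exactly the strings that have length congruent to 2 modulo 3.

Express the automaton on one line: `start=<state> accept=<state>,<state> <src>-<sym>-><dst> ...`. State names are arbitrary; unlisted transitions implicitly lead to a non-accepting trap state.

start=q0 accept=q2 q0-x->q1 q0-y->q1 q1-x->q2 q1-y->q2 q2-x->q0 q2-y->q0

Count input length modulo 3: every symbol advances one step around the cycle q0 → q1 → q2 → q0. Accept at q2.
3 states suffice.
        x   y  
>  q0   q1  q1 
   q1   q2  q2 
 * q2   q0  q0 
(> = start, * = accepting)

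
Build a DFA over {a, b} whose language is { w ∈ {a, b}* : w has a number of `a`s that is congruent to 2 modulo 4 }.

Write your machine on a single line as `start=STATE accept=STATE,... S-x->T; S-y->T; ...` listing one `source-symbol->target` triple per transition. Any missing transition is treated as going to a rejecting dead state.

The only thing that matters is how many `a`s have appeared, reduced mod 4. Use one state per residue: q0 for 0, …, q3 for 3. Reading `a` moves to the next residue; anything else stays put. q2 is accepting.
A 4-state machine:
        a   b  
>  q0   q1  q0 
   q1   q2  q1 
 * q2   q3  q2 
   q3   q0  q3 
(> = start, * = accepting)

start=q0; accept=q2; q0-a->q1; q0-b->q0; q1-a->q2; q1-b->q1; q2-a->q3; q2-b->q2; q3-a->q0; q3-b->q3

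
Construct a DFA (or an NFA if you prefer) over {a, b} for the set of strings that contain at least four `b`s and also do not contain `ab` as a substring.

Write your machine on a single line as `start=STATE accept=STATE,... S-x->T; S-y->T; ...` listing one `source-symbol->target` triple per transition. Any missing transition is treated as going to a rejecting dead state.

Handle the two conditions separately and then intersect. One (6 states) tracks the count of `b`s, saturating at 5; the other (3 states) tracks partial matches of the forbidden pattern `ab`. Each combined state is a pair, one component from each; accept when both components accept. Minimizing collapses redundant product states.
        a   b  
>  S0   S1  S2 
   S1   S1  S1 
   S2   S1  S3 
   S3   S1  S4 
   S4   S1  S5 
 * S5   S6  S5 
 * S6   S6  S1 
(> = start, * = accepting)

start=S0; accept=S5,S6; S0-a->S1; S0-b->S2; S1-a->S1; S1-b->S1; S2-a->S1; S2-b->S3; S3-a->S1; S3-b->S4; S4-a->S1; S4-b->S5; S5-a->S6; S5-b->S5; S6-a->S6; S6-b->S1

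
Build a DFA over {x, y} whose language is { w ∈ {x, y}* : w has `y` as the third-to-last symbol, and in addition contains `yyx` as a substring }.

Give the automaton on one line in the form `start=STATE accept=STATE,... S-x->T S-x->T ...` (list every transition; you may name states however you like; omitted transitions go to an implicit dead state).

start=s0 accept=s3,s4,s5,s10 s0-x->s0 s0-y->s1 s1-x->s0 s1-y->s2 s2-x->s3 s2-y->s2 s3-x->s4 s3-y->s5 s4-x->s6 s4-y->s7 s5-x->s8 s5-y->s9 s6-x->s6 s6-y->s7 s7-x->s8 s7-y->s9 s8-x->s4 s8-y->s5 s9-x->s3 s9-y->s10 s10-x->s3 s10-y->s10

Handle the two conditions separately and then intersect. The first has 15 states tracking the last 3 symbols read; the second has 4 states tracking whether and how much of `yyx` has been seen. A product state is a pair (one from each), accepting exactly when both do. Minimizing collapses redundant product states.
11 states suffice.
          x    y  
>  s0     s0   s1 
   s1     s0   s2 
   s2     s3   s2 
 * s3     s4   s5 
 * s4     s6   s7 
 * s5     s8   s9 
   s6     s6   s7 
   s7     s8   s9 
   s8     s4   s5 
   s9     s3  s10 
 * s10    s3  s10 
(> = start, * = accepting)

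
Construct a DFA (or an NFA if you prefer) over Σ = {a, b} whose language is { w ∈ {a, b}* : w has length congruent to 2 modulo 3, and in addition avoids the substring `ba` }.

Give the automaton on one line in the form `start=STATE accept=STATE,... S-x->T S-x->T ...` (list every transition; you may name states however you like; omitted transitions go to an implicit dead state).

Handle the two conditions separately and then intersect. One (3 states) tracks the input length modulo 3; the other (3 states) tracks partial matches of the forbidden pattern `ba`. Each combined state is a pair, one component from each; accept when both components accept.
A 9-state machine:
        a   b  
>  q0   q1  q2 
   q1   q3  q4 
   q2   q5  q4 
 * q3   q0  q6 
 * q4   q7  q6 
   q5   q7  q7 
   q6   q8  q2 
   q7   q8  q8 
   q8   q5  q5 
(> = start, * = accepting)

start=q0 accept=q3,q4 q0-a->q1 q0-b->q2 q1-a->q3 q1-b->q4 q2-a->q5 q2-b->q4 q3-a->q0 q3-b->q6 q4-a->q7 q4-b->q6 q5-a->q7 q5-b->q7 q6-a->q8 q6-b->q2 q7-a->q8 q7-b->q8 q8-a->q5 q8-b->q5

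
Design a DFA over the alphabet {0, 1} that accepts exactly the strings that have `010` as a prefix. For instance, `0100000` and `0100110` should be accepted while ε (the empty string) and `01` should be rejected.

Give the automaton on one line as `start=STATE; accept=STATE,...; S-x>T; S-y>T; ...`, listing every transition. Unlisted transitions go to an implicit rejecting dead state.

Walk along `010` while the input agrees: from q0 take `0` to q1, and so on. Any deviation drops to the rejecting sink q4. Once q3 is reached the prefix is confirmed and every continuation is accepted.
A 5-state machine:
        0   1  
>  q0   q1  q4 
   q1   q4  q2 
   q2   q3  q4 
 * q3   q3  q3 
   q4   q4  q4 
(> = start, * = accepting)

start=q0; accept=q3; q0-0>q1; q0-1>q4; q1-0>q4; q1-1>q2; q2-0>q3; q2-1>q4; q3-0>q3; q3-1>q3; q4-0>q4; q4-1>q4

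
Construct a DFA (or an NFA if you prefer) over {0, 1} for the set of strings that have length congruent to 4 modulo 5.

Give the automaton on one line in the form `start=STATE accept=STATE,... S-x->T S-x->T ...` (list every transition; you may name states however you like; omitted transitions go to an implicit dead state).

Count input length modulo 5: every symbol advances one step around the cycle A → B → C → D → E → A. Accept at E.
       0  1 
>  A   B  B 
   B   C  C 
   C   D  D 
   D   E  E 
 * E   A  A 
(> = start, * = accepting)

start=A accept=E A-0->B A-1->B B-0->C B-1->C C-0->D C-1->D D-0->E D-1->E E-0->A E-1->A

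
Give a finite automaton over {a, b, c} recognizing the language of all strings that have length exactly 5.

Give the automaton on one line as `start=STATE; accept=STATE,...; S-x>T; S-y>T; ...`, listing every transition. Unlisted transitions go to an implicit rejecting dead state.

start=q0; accept=q5; q0-a>q1; q0-b>q1; q0-c>q1; q1-a>q2; q1-b>q2; q1-c>q2; q2-a>q3; q2-b>q3; q2-c>q3; q3-a>q4; q3-b>q4; q3-c>q4; q4-a>q5; q4-b>q5; q4-c>q5; q5-a>q6; q5-b>q6; q5-c>q6; q6-a>q6; q6-b>q6; q6-c>q6

Count input length up to 6: every symbol moves from q0 toward q6, which means 'more than 5' and absorbs. Accept from {q5}.
7 states suffice.
        a   b   c  
>  q0   q1  q1  q1 
   q1   q2  q2  q2 
   q2   q3  q3  q3 
   q3   q4  q4  q4 
   q4   q5  q5  q5 
 * q5   q6  q6  q6 
   q6   q6  q6  q6 
(> = start, * = accepting)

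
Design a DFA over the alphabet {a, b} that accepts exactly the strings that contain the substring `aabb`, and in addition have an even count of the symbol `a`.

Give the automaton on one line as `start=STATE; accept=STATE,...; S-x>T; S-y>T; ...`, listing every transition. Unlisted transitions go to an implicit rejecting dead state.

Handle the two conditions separately and then intersect. The first has 5 states tracking whether and how much of `aabb` has been seen; the second has 2 states tracking the count of `a`s modulo 2. A product state is a pair (one from each), accepting exactly when both do.
With 10 states:
        a   b  
>  q0   q1  q0 
   q1   q2  q3 
   q2   q4  q5 
   q3   q6  q3 
   q4   q2  q7 
   q5   q1  q8 
   q6   q4  q0 
   q7   q6  q9 
 * q8   q9  q8 
   q9   q8  q9 
(> = start, * = accepting)

start=q0; accept=q8; q0-a>q1; q0-b>q0; q1-a>q2; q1-b>q3; q2-a>q4; q2-b>q5; q3-a>q6; q3-b>q3; q4-a>q2; q4-b>q7; q5-a>q1; q5-b>q8; q6-a>q4; q6-b>q0; q7-a>q6; q7-b>q9; q8-a>q9; q8-b>q8; q9-a>q8; q9-b>q9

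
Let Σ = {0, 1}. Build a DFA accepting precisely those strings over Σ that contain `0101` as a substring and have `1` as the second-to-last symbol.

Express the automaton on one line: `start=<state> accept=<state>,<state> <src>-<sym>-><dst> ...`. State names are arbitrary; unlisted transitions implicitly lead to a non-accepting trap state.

start=q0 accept=q5,q6 q0-0->q1 q0-1->q0 q1-0->q1 q1-1->q2 q2-0->q3 q2-1->q0 q3-0->q1 q3-1->q4 q4-0->q5 q4-1->q6 q5-0->q7 q5-1->q4 q6-0->q5 q6-1->q6 q7-0->q7 q7-1->q4

Run two small machines in parallel and take their product. One (5 states) tracks whether and how much of `0101` has been seen; the other (7 states) tracks the last 2 symbols read. Each combined state is a pair, one component from each; accept when both components accept. Equivalent product states are then merged.
8 states suffice.
        0   1  
>  q0   q1  q0 
   q1   q1  q2 
   q2   q3  q0 
   q3   q1  q4 
   q4   q5  q6 
 * q5   q7  q4 
 * q6   q5  q6 
   q7   q7  q4 
(> = start, * = accepting)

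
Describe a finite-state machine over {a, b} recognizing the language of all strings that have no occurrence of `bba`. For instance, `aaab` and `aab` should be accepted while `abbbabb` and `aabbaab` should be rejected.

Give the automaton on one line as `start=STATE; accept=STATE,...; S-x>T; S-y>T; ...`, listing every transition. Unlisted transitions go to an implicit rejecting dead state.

This is the complement of 'contains `bba`'. Use the same substring-matching states — q0 through q3 holding how much of `bba` has just been matched — but flip the accepting set: everything except the trap q3 accepts.
With 4 states:
        a   b  
>* q0   q0  q1 
 * q1   q0  q2 
 * q2   q3  q2 
   q3   q3  q3 
(> = start, * = accepting)

start=q0; accept=q0,q1,q2; q0-a>q0; q0-b>q1; q1-a>q0; q1-b>q2; q2-a>q3; q2-b>q2; q3-a>q3; q3-b>q3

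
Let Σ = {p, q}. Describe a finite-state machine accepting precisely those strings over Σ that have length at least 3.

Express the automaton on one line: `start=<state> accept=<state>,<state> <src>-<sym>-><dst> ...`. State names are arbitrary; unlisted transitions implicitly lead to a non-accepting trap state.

Count input length up to 4: every symbol moves from S0 toward S4, which means 'more than 3' and absorbs. Accept from {S3, S4}.
5 states suffice.
        p   q  
>  S0   S1  S1 
   S1   S2  S2 
   S2   S3  S3 
 * S3   S4  S4 
 * S4   S4  S4 
(> = start, * = accepting)

start=S0 accept=S3,S4 S0-p->S1 S0-q->S1 S1-p->S2 S1-q->S2 S2-p->S3 S2-q->S3 S3-p->S4 S3-q->S4 S4-p->S4 S4-q->S4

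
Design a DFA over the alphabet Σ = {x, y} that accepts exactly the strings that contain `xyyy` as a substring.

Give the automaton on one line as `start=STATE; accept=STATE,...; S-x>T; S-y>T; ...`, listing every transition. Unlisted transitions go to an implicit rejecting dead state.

Track how much of `xyyy` has been matched so far: state q0 is no progress, q4 is the absorbing accept state reached once `xyyy` has occurred. Intermediate states record partial matches; on a mismatch, fall back to the longest reusable overlap.
5 states suffice.
        x   y  
>  q0   q1  q0 
   q1   q1  q2 
   q2   q1  q3 
   q3   q1  q4 
 * q4   q4  q4 
(> = start, * = accepting)

start=q0; accept=q4; q0-x>q1; q0-y>q0; q1-x>q1; q1-y>q2; q2-x>q1; q2-y>q3; q3-x>q1; q3-y>q4; q4-x>q4; q4-y>q4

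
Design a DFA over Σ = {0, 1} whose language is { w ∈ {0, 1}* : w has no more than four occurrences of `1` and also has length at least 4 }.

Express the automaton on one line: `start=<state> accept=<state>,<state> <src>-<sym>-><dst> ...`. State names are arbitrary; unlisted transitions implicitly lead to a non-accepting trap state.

start=q0 accept=q10,q11,q12,q13,q14,q15,q16,q17,q18,q19 q0-0->q1 q0-1->q2 q1-0->q3 q1-1->q4 q2-0->q4 q2-1->q5 q3-0->q6 q3-1->q7 q4-0->q7 q4-1->q8 q5-0->q8 q5-1->q9 q6-0->q10 q6-1->q11 q7-0->q11 q7-1->q12 q8-0->q12 q8-1->q13 q9-0->q13 q9-1->q14 q10-0->q15 q10-1->q16 q11-0->q16 q11-1->q17 q12-0->q17 q12-1->q18 q13-0->q18 q13-1->q19 q14-0->q19 q14-1->q20 q15-0->q15 q15-1->q16 q16-0->q16 q16-1->q17 q17-0->q17 q17-1->q18 q18-0->q18 q18-1->q19 q19-0->q19 q19-1->q20 q20-0->q20 q20-1->q20

Handle the two conditions separately and then intersect. The first has 6 states tracking the count of `1`s, saturating at 5; the second has 6 states tracking the input length, saturating at 5. A product state is a pair (one from each), accepting exactly when both do.
          0    1  
>  q0     q1   q2 
   q1     q3   q4 
   q2     q4   q5 
   q3     q6   q7 
   q4     q7   q8 
   q5     q8   q9 
   q6    q10  q11 
   q7    q11  q12 
   q8    q12  q13 
   q9    q13  q14 
 * q10   q15  q16 
 * q11   q16  q17 
 * q12   q17  q18 
 * q13   q18  q19 
 * q14   q19  q20 
 * q15   q15  q16 
 * q16   q16  q17 
 * q17   q17  q18 
 * q18   q18  q19 
 * q19   q19  q20 
   q20   q20  q20 
(> = start, * = accepting)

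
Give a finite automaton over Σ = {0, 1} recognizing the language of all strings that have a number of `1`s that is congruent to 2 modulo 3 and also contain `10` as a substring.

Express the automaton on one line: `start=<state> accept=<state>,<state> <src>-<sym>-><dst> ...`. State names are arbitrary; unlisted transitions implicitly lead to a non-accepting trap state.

Handle the two conditions separately and then intersect. One (3 states) tracks the count of `1`s modulo 3; the other (3 states) tracks whether and how much of `10` has been seen. Each combined state is a pair, one component from each; accept when both components accept.
        0   1  
>  S0   S0  S1 
   S1   S2  S3 
   S2   S2  S4 
   S3   S4  S5 
 * S4   S4  S6 
   S5   S6  S1 
   S6   S6  S2 
(> = start, * = accepting)

start=S0 accept=S4 S0-0->S0 S0-1->S1 S1-0->S2 S1-1->S3 S2-0->S2 S2-1->S4 S3-0->S4 S3-1->S5 S4-0->S4 S4-1->S6 S5-0->S6 S5-1->S1 S6-0->S6 S6-1->S2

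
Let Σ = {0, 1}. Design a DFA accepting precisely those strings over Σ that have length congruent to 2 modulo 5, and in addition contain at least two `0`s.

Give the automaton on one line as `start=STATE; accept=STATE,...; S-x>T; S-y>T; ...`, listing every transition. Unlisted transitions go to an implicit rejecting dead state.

Build one automaton per condition and run them in lockstep. The first has 5 states tracking the input length modulo 5; the second has 4 states tracking the count of `0`s, saturating at 3. A product state is a pair (one from each), accepting exactly when both do. After merging equivalent states the machine shrinks.
With 15 states:
       0  1 
>  A   B  C 
   B   D  E 
   C   E  F 
 * D   G  G 
   E   G  H 
   F   H  I 
   G   J  J 
   H   J  K 
   I   K  L 
   J   M  M 
   K   M  N 
   L   N  A 
   M   O  O 
   N   O  B 
   O   D  D 
(> = start, * = accepting)

start=A; accept=D; A-0>B; A-1>C; B-0>D; B-1>E; C-0>E; C-1>F; D-0>G; D-1>G; E-0>G; E-1>H; F-0>H; F-1>I; G-0>J; G-1>J; H-0>J; H-1>K; I-0>K; I-1>L; J-0>M; J-1>M; K-0>M; K-1>N; L-0>N; L-1>A; M-0>O; M-1>O; N-0>O; N-1>B; O-0>D; O-1>D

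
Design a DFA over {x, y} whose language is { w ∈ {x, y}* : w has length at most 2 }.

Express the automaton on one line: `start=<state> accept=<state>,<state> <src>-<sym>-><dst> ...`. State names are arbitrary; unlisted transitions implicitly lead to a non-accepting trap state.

start=s0 accept=s0,s1,s2 s0-x->s1 s0-y->s1 s1-x->s2 s1-y->s2 s2-x->s3 s2-y->s3 s3-x->s3 s3-y->s3

Count input length up to 3: every symbol moves from s0 toward s3, which means 'more than 2' and absorbs. Accept from {s0, s1, s2}.
        x   y  
>* s0   s1  s1 
 * s1   s2  s2 
 * s2   s3  s3 
   s3   s3  s3 
(> = start, * = accepting)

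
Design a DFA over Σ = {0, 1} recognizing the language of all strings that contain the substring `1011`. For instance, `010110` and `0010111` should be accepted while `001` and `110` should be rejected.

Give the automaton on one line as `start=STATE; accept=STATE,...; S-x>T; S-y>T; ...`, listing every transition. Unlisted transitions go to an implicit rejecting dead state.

States s0..s3 record the length of the longest prefix of `1011` that matches the current input suffix. Reaching s4 means `1011` has been seen, and we stay there forever. Accept from s4.
A 5-state machine:
        0   1  
>  s0   s0  s1 
   s1   s2  s1 
   s2   s0  s3 
   s3   s2  s4 
 * s4   s4  s4 
(> = start, * = accepting)

start=s0; accept=s4; s0-0>s0; s0-1>s1; s1-0>s2; s1-1>s1; s2-0>s0; s2-1>s3; s3-0>s2; s3-1>s4; s4-0>s4; s4-1>s4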